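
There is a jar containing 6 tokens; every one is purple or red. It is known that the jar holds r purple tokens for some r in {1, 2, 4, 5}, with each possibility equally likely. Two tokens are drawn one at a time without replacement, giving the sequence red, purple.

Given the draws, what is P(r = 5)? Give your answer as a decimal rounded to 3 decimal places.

The likelihood of the observed sequence under each hypothesis: P(data | r = 1) = (5/6)(1/5) = 1/6; P(data | r = 2) = (4/6)(2/5) = 4/15; P(data | r = 4) = (2/6)(4/5) = 4/15; P(data | r = 5) = (1/6)(5/5) = 1/6.
Multiplying each by its prior: 1/4 · 1/6 = 1/24, 1/4 · 4/15 = 1/15, 1/4 · 4/15 = 1/15, 1/4 · 1/6 = 1/24; with total 13/60.
Therefore the posterior P(r = 5 | data) = (1/24) / (13/60) = 5/26.

0.192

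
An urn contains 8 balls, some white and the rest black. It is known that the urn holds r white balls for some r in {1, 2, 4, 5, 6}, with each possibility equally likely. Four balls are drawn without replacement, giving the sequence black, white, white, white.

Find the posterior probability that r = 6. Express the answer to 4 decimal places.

0.4651

For each hypothesis, P(data | H) works out to: P(data | r = 1) = (7/8)(1/7)(0/6) = 0; P(data | r = 2) = (6/8)(2/7)(1/6)(0/5) = 0; P(data | r = 4) = (4/8)(4/7)(3/6)(2/5) = 2/35; P(data | r = 5) = (3/8)(5/7)(4/6)(3/5) = 3/28; P(data | r = 6) = (2/8)(6/7)(5/6)(4/5) = 1/7.
Multiplying each by its prior: 1/5 · 0 = 0, 1/5 · 0 = 0, 1/5 · 2/35 = 2/175, 1/5 · 3/28 = 3/140, 1/5 · 1/7 = 1/35; summing to 43/700.
So P(r = 6 | data) = (1/35) / (43/700) = 20/43.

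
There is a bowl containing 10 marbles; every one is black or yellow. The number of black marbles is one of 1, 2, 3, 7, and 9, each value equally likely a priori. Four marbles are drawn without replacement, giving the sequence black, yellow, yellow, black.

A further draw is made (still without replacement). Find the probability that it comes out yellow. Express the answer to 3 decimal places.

Compute the likelihood of the observed sequence for each case: P(data | r = 1) = (1/10)(9/9)(8/8)(0/7) = 0; P(data | r = 2) = (2/10)(8/9)(7/8)(1/7) = 1/45; P(data | r = 3) = (3/10)(7/9)(6/8)(2/7) = 1/20; P(data | r = 7) = (7/10)(3/9)(2/8)(6/7) = 1/20; P(data | r = 9) = (9/10)(1/9)(0/8) = 0.
Weighting by the prior gives 1/5 · 0 = 0, 1/5 · 1/45 = 1/225, 1/5 · 1/20 = 1/100, 1/5 · 1/20 = 1/100, 1/5 · 0 = 0; with total 11/450.
Dividing through by the total gives posterior P(r = 1 | data) = 0, P(r = 2 | data) = 2/11, P(r = 3 | data) = 9/22, P(r = 7 | data) = 9/22, P(r = 9 | data) = 0.
So P(yellow next | data) = Σ P(yellow next | H) P(H | data) = (1)(2/11) + (5/6)(9/22) + (1/6)(9/22) = 13/22.

0.591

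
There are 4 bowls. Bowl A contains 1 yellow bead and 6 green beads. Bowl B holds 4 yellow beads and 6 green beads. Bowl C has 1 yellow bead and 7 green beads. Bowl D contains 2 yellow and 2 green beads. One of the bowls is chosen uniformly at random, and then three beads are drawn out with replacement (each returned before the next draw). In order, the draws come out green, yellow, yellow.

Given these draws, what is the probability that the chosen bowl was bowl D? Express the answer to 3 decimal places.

0.496

For each hypothesis, P(data | H) works out to: P(data | bowl A) = (6/7)(1/7)(1/7) = 0.017493; P(data | bowl B) = (6/10)(4/10)(4/10) = 0.096; P(data | bowl C) = (7/8)(1/8)(1/8) = 0.013672; P(data | bowl D) = (2/4)(2/4)(2/4) = 0.125.
The prior-weighted likelihoods are 1/4 · 0.017493 = 0.0043732, 1/4 · 0.096 = 0.024, 1/4 · 0.013672 = 0.003418, 1/4 · 0.125 = 0.03125; with total 0.063041.
By Bayes' rule, P(bowl D | data) = (0.03125) / (0.063041) = 0.49571.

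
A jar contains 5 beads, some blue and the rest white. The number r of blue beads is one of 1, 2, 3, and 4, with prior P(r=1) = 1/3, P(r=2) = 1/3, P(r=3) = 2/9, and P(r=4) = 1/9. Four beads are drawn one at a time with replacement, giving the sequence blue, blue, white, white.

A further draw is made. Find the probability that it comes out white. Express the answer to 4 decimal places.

The likelihood of the observed sequence under each hypothesis: P(data | r = 1) = (1/5)(1/5)(4/5)(4/5) = 0.0256; P(data | r = 2) = (2/5)(2/5)(3/5)(3/5) = 0.0576; P(data | r = 3) = (3/5)(3/5)(2/5)(2/5) = 0.0576; P(data | r = 4) = (4/5)(4/5)(1/5)(1/5) = 0.0256.
Multiplying each by its prior: 1/3 · 0.0256 = 0.0085333, 1/3 · 0.0576 = 0.0192, 2/9 · 0.0576 = 0.0128, 1/9 · 0.0256 = 0.0028444; summing to 0.043378.
The posterior is then P(r = 1 | data) = 0.19672, P(r = 2 | data) = 0.44262, P(r = 3 | data) = 0.29508, P(r = 4 | data) = 0.065574.
The predictive probability is P(white next | data) = (4/5)(0.19672) + (3/5)(0.44262) + (2/5)(0.29508) + (1/5)(0.065574) = 0.5541.

0.5541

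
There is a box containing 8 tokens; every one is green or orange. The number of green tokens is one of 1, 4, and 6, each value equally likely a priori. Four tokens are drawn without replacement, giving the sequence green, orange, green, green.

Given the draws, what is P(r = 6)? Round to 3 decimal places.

Compute the likelihood of the observed sequence for each case: P(data | r = 1) = (1/8)(7/7)(0/6) = 0; P(data | r = 4) = (4/8)(4/7)(3/6)(2/5) = 2/35; P(data | r = 6) = (6/8)(2/7)(5/6)(4/5) = 1/7.
The prior-weighted likelihoods are 1/3 · 0 = 0, 1/3 · 2/35 = 2/105, 1/3 · 1/7 = 1/21; these sum to 1/15.
By Bayes' rule, P(r = 6 | data) = (1/21) / (1/15) = 5/7.

0.714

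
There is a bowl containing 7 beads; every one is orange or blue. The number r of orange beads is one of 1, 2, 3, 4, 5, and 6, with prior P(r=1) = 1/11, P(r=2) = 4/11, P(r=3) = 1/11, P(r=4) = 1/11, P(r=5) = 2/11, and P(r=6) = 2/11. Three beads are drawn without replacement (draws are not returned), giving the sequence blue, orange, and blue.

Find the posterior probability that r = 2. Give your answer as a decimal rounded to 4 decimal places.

Under each hypothesis, the probability of the observed sequence is: P(data | r = 1) = (6/7)(1/6)(5/5) = 1/7; P(data | r = 2) = (5/7)(2/6)(4/5) = 4/21; P(data | r = 3) = (4/7)(3/6)(3/5) = 6/35; P(data | r = 4) = (3/7)(4/6)(2/5) = 4/35; P(data | r = 5) = (2/7)(5/6)(1/5) = 1/21; P(data | r = 6) = (1/7)(6/6)(0/5) = 0.
Weighting by the prior gives 1/11 · 1/7 = 1/77, 4/11 · 4/21 = 16/231, 1/11 · 6/35 = 6/385, 1/11 · 4/35 = 4/385, 2/11 · 1/21 = 2/231, 2/11 · 0 = 0; with total 9/77.
By Bayes' rule, P(r = 2 | data) = (16/231) / (9/77) = 16/27.

0.5926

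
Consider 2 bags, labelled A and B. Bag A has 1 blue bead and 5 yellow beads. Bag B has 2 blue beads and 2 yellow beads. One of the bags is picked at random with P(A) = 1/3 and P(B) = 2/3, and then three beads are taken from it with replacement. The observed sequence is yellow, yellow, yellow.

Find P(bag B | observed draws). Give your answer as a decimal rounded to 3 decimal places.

The likelihood of the observed sequence under each hypothesis: P(data | bag A) = (5/6)(5/6)(5/6) = 125/216; P(data | bag B) = (2/4)(2/4)(2/4) = 1/8.
Multiplying each by its prior: 1/3 · 125/216 = 125/648, 2/3 · 1/8 = 1/12; these sum to 179/648.
Therefore the posterior P(bag B | data) = (1/12) / (179/648) = 54/179.

0.302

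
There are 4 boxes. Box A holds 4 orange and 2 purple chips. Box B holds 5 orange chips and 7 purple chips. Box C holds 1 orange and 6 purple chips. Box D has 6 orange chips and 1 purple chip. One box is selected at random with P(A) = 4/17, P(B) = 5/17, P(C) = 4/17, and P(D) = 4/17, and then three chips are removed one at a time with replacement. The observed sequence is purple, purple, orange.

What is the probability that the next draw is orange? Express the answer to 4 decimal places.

0.4099

The likelihood of the observed sequence under each hypothesis: P(data | box A) = (2/6)(2/6)(4/6) = 0.074074; P(data | box B) = (7/12)(7/12)(5/12) = 0.14178; P(data | box C) = (6/7)(6/7)(1/7) = 0.10496; P(data | box D) = (1/7)(1/7)(6/7) = 0.017493.
The prior-weighted likelihoods are 4/17 · 0.074074 = 0.017429, 5/17 · 0.14178 = 0.041701, 4/17 · 0.10496 = 0.024696, 4/17 · 0.017493 = 0.0041159; these sum to 0.087941.
Dividing through by the total gives posterior P(box A | data) = 0.19819, P(box B | data) = 0.47419, P(box C | data) = 0.28082, P(box D | data) = 0.046803.
The predictive probability is P(orange next | data) = (2/3)(0.19819) + (5/12)(0.47419) + (1/7)(0.28082) + (6/7)(0.046803) = 0.40994.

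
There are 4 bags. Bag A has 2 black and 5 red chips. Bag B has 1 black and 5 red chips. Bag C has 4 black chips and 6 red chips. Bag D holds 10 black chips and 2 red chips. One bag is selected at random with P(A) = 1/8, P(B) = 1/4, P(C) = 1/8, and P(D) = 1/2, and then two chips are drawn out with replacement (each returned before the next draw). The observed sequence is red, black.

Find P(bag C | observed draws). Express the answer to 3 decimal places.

0.188

The likelihood of the observed sequence under each hypothesis: P(data | bag A) = (5/7)(2/7) = 0.20408; P(data | bag B) = (5/6)(1/6) = 0.13889; P(data | bag C) = (6/10)(4/10) = 0.24; P(data | bag D) = (2/12)(10/12) = 0.13889.
Weighting by the prior gives 1/8 · 0.20408 = 0.02551, 1/4 · 0.13889 = 0.034722, 1/8 · 0.24 = 0.03, 1/2 · 0.13889 = 0.069444; summing to 0.15968.
Hence P(bag C | data) = (0.03) / (0.15968) = 0.18788.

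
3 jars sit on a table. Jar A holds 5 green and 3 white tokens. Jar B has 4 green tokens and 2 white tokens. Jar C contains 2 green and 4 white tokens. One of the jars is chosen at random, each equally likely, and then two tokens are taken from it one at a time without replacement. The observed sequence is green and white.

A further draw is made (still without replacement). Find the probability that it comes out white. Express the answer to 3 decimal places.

0.444

For each hypothesis, P(data | H) works out to: P(data | jar A) = (5/8)(3/7) = 0.26786; P(data | jar B) = (4/6)(2/5) = 0.26667; P(data | jar C) = (2/6)(4/5) = 0.26667.
The prior-weighted likelihoods are 1/3 · 0.26786 = 0.089286, 1/3 · 0.26667 = 0.088889, 1/3 · 0.26667 = 0.088889; these sum to 0.26706.
Normalising, the posterior is P(jar A | data) = 0.33432, P(jar B | data) = 0.33284, P(jar C | data) = 0.33284.
The predictive probability is P(white next | data) = (1/3)(0.33432) + (1/4)(0.33284) + (3/4)(0.33284) = 0.44428.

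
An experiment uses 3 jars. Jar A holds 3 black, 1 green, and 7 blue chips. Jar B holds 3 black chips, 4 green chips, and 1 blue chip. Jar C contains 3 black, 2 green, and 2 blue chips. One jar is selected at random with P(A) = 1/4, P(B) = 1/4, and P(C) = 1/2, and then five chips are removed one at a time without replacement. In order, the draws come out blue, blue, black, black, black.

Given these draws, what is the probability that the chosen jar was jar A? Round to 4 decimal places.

Under each hypothesis, the probability of the observed sequence is: P(data | jar A) = (7/11)(6/10)(3/9)(2/8)(1/7) = 0.0045455; P(data | jar B) = (1/8)(0/7) = 0; P(data | jar C) = (2/7)(1/6)(3/5)(2/4)(1/3) = 0.0047619.
Multiplying each by its prior: 1/4 · 0.0045455 = 0.0011364, 1/4 · 0 = 0, 1/2 · 0.0047619 = 0.002381; summing to 0.0035173.
By Bayes' rule, P(jar A | data) = (0.0011364) / (0.0035173) = 0.32308.

0.3231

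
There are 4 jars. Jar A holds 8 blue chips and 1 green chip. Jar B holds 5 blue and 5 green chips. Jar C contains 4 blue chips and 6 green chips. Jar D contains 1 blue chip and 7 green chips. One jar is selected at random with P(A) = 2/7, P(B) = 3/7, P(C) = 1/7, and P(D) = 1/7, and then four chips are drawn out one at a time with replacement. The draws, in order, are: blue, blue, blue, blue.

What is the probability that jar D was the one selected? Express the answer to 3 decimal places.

The likelihood of the observed sequence under each hypothesis: P(data | jar A) = (8/9)(8/9)(8/9)(8/9) = 0.6243; P(data | jar B) = (5/10)(5/10)(5/10)(5/10) = 0.0625; P(data | jar C) = (4/10)(4/10)(4/10)(4/10) = 0.0256; P(data | jar D) = (1/8)(1/8)(1/8)(1/8) = 0.00024414.
Multiplying each by its prior: 2/7 · 0.6243 = 0.17837, 3/7 · 0.0625 = 0.026786, 1/7 · 0.0256 = 0.0036571, 1/7 · 0.00024414 = 3.4877e-05; with total 0.20885.
Therefore the posterior P(jar D | data) = (3.4877e-05) / (0.20885) = 0.000167.

0.000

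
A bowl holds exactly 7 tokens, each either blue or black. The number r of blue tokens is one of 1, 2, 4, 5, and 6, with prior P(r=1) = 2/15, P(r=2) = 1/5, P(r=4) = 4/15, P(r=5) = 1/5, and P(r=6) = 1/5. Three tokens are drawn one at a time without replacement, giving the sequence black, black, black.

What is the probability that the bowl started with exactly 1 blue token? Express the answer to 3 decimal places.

Compute the likelihood of the observed sequence for each case: P(data | r = 1) = (6/7)(5/6)(4/5) = 4/7; P(data | r = 2) = (5/7)(4/6)(3/5) = 2/7; P(data | r = 4) = (3/7)(2/6)(1/5) = 1/35; P(data | r = 5) = (2/7)(1/6)(0/5) = 0; P(data | r = 6) = (1/7)(0/6) = 0.
The prior-weighted likelihoods are 2/15 · 4/7 = 8/105, 1/5 · 2/7 = 2/35, 4/15 · 1/35 = 4/525, 1/5 · 0 = 0, 1/5 · 0 = 0; these sum to 74/525.
By Bayes' rule, P(r = 1 | data) = (8/105) / (74/525) = 20/37.

0.541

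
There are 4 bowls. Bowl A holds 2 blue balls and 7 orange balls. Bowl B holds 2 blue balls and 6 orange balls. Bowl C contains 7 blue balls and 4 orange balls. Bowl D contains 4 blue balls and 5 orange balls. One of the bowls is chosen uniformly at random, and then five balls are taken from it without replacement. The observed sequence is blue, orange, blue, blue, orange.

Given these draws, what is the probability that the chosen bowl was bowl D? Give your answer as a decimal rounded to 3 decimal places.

The likelihood of the observed sequence under each hypothesis: P(data | bowl A) = (2/9)(7/8)(1/7)(0/6) = 0; P(data | bowl B) = (2/8)(6/7)(1/6)(0/5) = 0; P(data | bowl C) = (7/11)(4/10)(6/9)(5/8)(3/7) = 0.045455; P(data | bowl D) = (4/9)(5/8)(3/7)(2/6)(4/5) = 0.031746.
Multiplying each by its prior: 1/4 · 0 = 0, 1/4 · 0 = 0, 1/4 · 0.045455 = 0.011364, 1/4 · 0.031746 = 0.0079365; summing to 0.0193.
By Bayes' rule, P(bowl D | data) = (0.0079365) / (0.0193) = 0.41121.

0.411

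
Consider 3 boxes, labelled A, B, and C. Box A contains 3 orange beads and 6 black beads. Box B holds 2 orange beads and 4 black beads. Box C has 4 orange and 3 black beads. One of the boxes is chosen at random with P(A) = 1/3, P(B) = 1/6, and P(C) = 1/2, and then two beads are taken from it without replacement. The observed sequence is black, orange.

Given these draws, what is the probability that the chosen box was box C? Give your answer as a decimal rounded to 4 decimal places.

0.5279

Compute the likelihood of the observed sequence for each case: P(data | box A) = (6/9)(3/8) = 0.25; P(data | box B) = (4/6)(2/5) = 0.26667; P(data | box C) = (3/7)(4/6) = 0.28571.
Multiplying each by its prior: 1/3 · 0.25 = 0.083333, 1/6 · 0.26667 = 0.044444, 1/2 · 0.28571 = 0.14286; these sum to 0.27063.
So P(box C | data) = (0.14286) / (0.27063) = 0.52786.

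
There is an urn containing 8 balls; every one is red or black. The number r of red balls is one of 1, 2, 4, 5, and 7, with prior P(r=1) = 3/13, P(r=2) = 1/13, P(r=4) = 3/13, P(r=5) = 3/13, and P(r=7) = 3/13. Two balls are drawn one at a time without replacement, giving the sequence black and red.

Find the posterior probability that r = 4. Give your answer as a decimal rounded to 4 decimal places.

The likelihood of the observed sequence under each hypothesis: P(data | r = 1) = (7/8)(1/7) = 1/8; P(data | r = 2) = (6/8)(2/7) = 3/14; P(data | r = 4) = (4/8)(4/7) = 2/7; P(data | r = 5) = (3/8)(5/7) = 15/56; P(data | r = 7) = (1/8)(7/7) = 1/8.
Weighting by the prior gives 3/13 · 1/8 = 3/104, 1/13 · 3/14 = 3/182, 3/13 · 2/7 = 6/91, 3/13 · 15/56 = 45/728, 3/13 · 1/8 = 3/104; with total 21/104.
Therefore the posterior P(r = 4 | data) = (6/91) / (21/104) = 16/49.

0.3265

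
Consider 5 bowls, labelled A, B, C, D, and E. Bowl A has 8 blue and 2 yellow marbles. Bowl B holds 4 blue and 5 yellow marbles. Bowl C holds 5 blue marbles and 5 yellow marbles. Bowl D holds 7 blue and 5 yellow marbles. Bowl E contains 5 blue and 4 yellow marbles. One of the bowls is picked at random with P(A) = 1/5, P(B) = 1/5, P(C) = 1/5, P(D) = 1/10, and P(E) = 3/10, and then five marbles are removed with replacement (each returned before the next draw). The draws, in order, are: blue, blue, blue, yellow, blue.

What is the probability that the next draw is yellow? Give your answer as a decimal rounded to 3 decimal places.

0.370

Compute the likelihood of the observed sequence for each case: P(data | bowl A) = (8/10)(8/10)(8/10)(2/10)(8/10) = 0.08192; P(data | bowl B) = (4/9)(4/9)(4/9)(5/9)(4/9) = 0.021677; P(data | bowl C) = (5/10)(5/10)(5/10)(5/10)(5/10) = 0.03125; P(data | bowl D) = (7/12)(7/12)(7/12)(5/12)(7/12) = 0.048245; P(data | bowl E) = (5/9)(5/9)(5/9)(4/9)(5/9) = 0.042338.
Multiplying each by its prior: 1/5 · 0.08192 = 0.016384, 1/5 · 0.021677 = 0.0043354, 1/5 · 0.03125 = 0.00625, 1/10 · 0.048245 = 0.0048245, 3/10 · 0.042338 = 0.012701; summing to 0.044495.
Normalising, the posterior is P(bowl A | data) = 0.36822, P(bowl B | data) = 0.097435, P(bowl C | data) = 0.14046, P(bowl D | data) = 0.10843, P(bowl E | data) = 0.28545.
So P(yellow next | data) = Σ P(yellow next | H) P(H | data) = (1/5)(0.36822) + (5/9)(0.097435) + (1/2)(0.14046) + (5/12)(0.10843) + (4/9)(0.28545) = 0.37005.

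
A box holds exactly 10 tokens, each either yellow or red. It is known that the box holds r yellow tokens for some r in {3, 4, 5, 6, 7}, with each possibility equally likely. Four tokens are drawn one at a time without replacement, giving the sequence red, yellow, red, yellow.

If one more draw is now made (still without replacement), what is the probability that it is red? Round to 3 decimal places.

The likelihood of the observed sequence under each hypothesis: P(data | r = 3) = (7/10)(3/9)(6/8)(2/7) = 1/20; P(data | r = 4) = (6/10)(4/9)(5/8)(3/7) = 1/14; P(data | r = 5) = (5/10)(5/9)(4/8)(4/7) = 5/63; P(data | r = 6) = (4/10)(6/9)(3/8)(5/7) = 1/14; P(data | r = 7) = (3/10)(7/9)(2/8)(6/7) = 1/20.
Weighting by the prior gives 1/5 · 1/20 = 1/100, 1/5 · 1/14 = 1/70, 1/5 · 5/63 = 1/63, 1/5 · 1/14 = 1/70, 1/5 · 1/20 = 1/100; these sum to 29/450.
Normalising, the posterior is P(r = 3 | data) = 9/58, P(r = 4 | data) = 45/203, P(r = 5 | data) = 50/203, P(r = 6 | data) = 45/203, P(r = 7 | data) = 9/58.
Averaging over the posterior, P(red next | data) = (5/6)(9/58) + (2/3)(45/203) + (1/2)(50/203) + (1/3)(45/203) + (1/6)(9/58) = 1/2.

0.500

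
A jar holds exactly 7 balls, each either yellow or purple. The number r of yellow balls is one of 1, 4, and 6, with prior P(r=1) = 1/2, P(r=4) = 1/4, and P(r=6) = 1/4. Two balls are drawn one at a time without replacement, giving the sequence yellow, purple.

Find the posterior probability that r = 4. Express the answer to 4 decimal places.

0.4000

Under each hypothesis, the probability of the observed sequence is: P(data | r = 1) = (1/7)(6/6) = 1/7; P(data | r = 4) = (4/7)(3/6) = 2/7; P(data | r = 6) = (6/7)(1/6) = 1/7.
The prior-weighted likelihoods are 1/2 · 1/7 = 1/14, 1/4 · 2/7 = 1/14, 1/4 · 1/7 = 1/28; these sum to 5/28.
By Bayes' rule, P(r = 4 | data) = (1/14) / (5/28) = 2/5.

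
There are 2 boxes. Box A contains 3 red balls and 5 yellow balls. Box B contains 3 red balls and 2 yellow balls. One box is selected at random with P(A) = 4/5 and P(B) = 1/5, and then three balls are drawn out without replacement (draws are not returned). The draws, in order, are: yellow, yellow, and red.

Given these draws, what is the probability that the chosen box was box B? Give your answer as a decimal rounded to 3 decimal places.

Compute the likelihood of the observed sequence for each case: P(data | box A) = (5/8)(4/7)(3/6) = 5/28; P(data | box B) = (2/5)(1/4)(3/3) = 1/10.
Weighting by the prior gives 4/5 · 5/28 = 1/7, 1/5 · 1/10 = 1/50; summing to 57/350.
So P(box B | data) = (1/50) / (57/350) = 7/57.

0.123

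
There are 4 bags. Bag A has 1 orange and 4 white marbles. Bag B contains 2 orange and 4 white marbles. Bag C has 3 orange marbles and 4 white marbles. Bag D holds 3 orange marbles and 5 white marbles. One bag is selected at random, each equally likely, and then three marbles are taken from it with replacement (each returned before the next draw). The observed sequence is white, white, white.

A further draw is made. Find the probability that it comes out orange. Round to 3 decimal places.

0.301

The likelihood of the observed sequence under each hypothesis: P(data | bag A) = (4/5)(4/5)(4/5) = 0.512; P(data | bag B) = (4/6)(4/6)(4/6) = 0.2963; P(data | bag C) = (4/7)(4/7)(4/7) = 0.18659; P(data | bag D) = (5/8)(5/8)(5/8) = 0.24414.
The prior-weighted likelihoods are 1/4 · 0.512 = 0.128, 1/4 · 0.2963 = 0.074074, 1/4 · 0.18659 = 0.046647, 1/4 · 0.24414 = 0.061035; these sum to 0.30976.
Normalising, the posterior is P(bag A | data) = 0.41323, P(bag B | data) = 0.23914, P(bag C | data) = 0.15059, P(bag D | data) = 0.19704.
So P(orange next | data) = Σ P(orange next | H) P(H | data) = (1/5)(0.41323) + (1/3)(0.23914) + (3/7)(0.15059) + (3/8)(0.19704) = 0.30079.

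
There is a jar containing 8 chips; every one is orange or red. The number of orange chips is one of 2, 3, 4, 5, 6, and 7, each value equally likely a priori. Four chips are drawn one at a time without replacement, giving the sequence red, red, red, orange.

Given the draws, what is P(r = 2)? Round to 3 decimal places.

0.440

The likelihood of the observed sequence under each hypothesis: P(data | r = 2) = (6/8)(5/7)(4/6)(2/5) = 1/7; P(data | r = 3) = (5/8)(4/7)(3/6)(3/5) = 3/28; P(data | r = 4) = (4/8)(3/7)(2/6)(4/5) = 2/35; P(data | r = 5) = (3/8)(2/7)(1/6)(5/5) = 1/56; P(data | r = 6) = (2/8)(1/7)(0/6) = 0; P(data | r = 7) = (1/8)(0/7) = 0.
Weighting by the prior gives 1/6 · 1/7 = 1/42, 1/6 · 3/28 = 1/56, 1/6 · 2/35 = 1/105, 1/6 · 1/56 = 1/336, 1/6 · 0 = 0, 1/6 · 0 = 0; these sum to 13/240.
By Bayes' rule, P(r = 2 | data) = (1/42) / (13/240) = 40/91.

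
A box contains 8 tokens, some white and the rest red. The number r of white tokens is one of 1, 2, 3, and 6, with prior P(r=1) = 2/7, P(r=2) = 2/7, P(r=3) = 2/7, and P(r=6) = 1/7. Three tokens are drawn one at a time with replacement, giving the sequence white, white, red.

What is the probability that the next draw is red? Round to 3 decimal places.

0.547

Under each hypothesis, the probability of the observed sequence is: P(data | r = 1) = (1/8)(1/8)(7/8) = 0.013672; P(data | r = 2) = (2/8)(2/8)(6/8) = 0.046875; P(data | r = 3) = (3/8)(3/8)(5/8) = 0.087891; P(data | r = 6) = (6/8)(6/8)(2/8) = 0.14062.
Multiplying each by its prior: 2/7 · 0.013672 = 0.0039062, 2/7 · 0.046875 = 0.013393, 2/7 · 0.087891 = 0.025112, 1/7 · 0.14062 = 0.020089; with total 0.0625.
Normalising, the posterior is P(r = 1 | data) = 0.0625, P(r = 2 | data) = 0.21429, P(r = 3 | data) = 0.40179, P(r = 6 | data) = 0.32143.
The predictive probability is P(red next | data) = (7/8)(0.0625) + (3/4)(0.21429) + (5/8)(0.40179) + (1/4)(0.32143) = 0.54688.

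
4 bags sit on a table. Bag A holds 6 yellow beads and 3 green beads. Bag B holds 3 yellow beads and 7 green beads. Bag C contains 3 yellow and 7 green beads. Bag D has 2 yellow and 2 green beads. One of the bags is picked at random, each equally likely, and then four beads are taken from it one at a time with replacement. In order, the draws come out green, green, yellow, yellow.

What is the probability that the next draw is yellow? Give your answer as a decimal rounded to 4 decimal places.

0.4530

Under each hypothesis, the probability of the observed sequence is: P(data | bag A) = (3/9)(3/9)(6/9)(6/9) = 0.049383; P(data | bag B) = (7/10)(7/10)(3/10)(3/10) = 0.0441; P(data | bag C) = (7/10)(7/10)(3/10)(3/10) = 0.0441; P(data | bag D) = (2/4)(2/4)(2/4)(2/4) = 0.0625.
Weighting by the prior gives 1/4 · 0.049383 = 0.012346, 1/4 · 0.0441 = 0.011025, 1/4 · 0.0441 = 0.011025, 1/4 · 0.0625 = 0.015625; with total 0.050021.
Dividing through by the total gives posterior P(bag A | data) = 0.24681, P(bag B | data) = 0.22041, P(bag C | data) = 0.22041, P(bag D | data) = 0.31237.
Averaging over the posterior, P(yellow next | data) = (2/3)(0.24681) + (3/10)(0.22041) + (3/10)(0.22041) + (1/2)(0.31237) = 0.45297.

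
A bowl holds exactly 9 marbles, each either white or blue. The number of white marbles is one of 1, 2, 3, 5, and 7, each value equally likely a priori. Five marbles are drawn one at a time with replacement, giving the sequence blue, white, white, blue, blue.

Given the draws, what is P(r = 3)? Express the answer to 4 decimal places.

0.3340

For each hypothesis, P(data | H) works out to: P(data | r = 1) = (8/9)(1/9)(1/9)(8/9)(8/9) = 0.0086708; P(data | r = 2) = (7/9)(2/9)(2/9)(7/9)(7/9) = 0.023235; P(data | r = 3) = (6/9)(3/9)(3/9)(6/9)(6/9) = 0.032922; P(data | r = 5) = (4/9)(5/9)(5/9)(4/9)(4/9) = 0.027096; P(data | r = 7) = (2/9)(7/9)(7/9)(2/9)(2/9) = 0.0066386.
Weighting by the prior gives 1/5 · 0.0086708 = 0.0017342, 1/5 · 0.023235 = 0.004647, 1/5 · 0.032922 = 0.0065844, 1/5 · 0.027096 = 0.0054192, 1/5 · 0.0066386 = 0.0013277; these sum to 0.019712.
Therefore the posterior P(r = 3 | data) = (0.0065844) / (0.019712) = 0.33402.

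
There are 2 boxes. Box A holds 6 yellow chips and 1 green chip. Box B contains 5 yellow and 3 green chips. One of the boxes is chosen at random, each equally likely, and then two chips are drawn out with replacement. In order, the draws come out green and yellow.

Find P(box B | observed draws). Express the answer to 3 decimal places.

0.657

Compute the likelihood of the observed sequence for each case: P(data | box A) = (1/7)(6/7) = 0.12245; P(data | box B) = (3/8)(5/8) = 0.23438.
Multiplying each by its prior: 1/2 · 0.12245 = 0.061224, 1/2 · 0.23438 = 0.11719; with total 0.17841.
So P(box B | data) = (0.11719) / (0.17841) = 0.65684.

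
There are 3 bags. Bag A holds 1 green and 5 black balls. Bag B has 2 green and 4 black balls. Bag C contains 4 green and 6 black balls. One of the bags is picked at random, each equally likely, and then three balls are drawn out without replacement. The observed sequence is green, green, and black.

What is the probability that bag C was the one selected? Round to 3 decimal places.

The likelihood of the observed sequence under each hypothesis: P(data | bag A) = (1/6)(0/5) = 0; P(data | bag B) = (2/6)(1/5)(4/4) = 1/15; P(data | bag C) = (4/10)(3/9)(6/8) = 1/10.
The prior-weighted likelihoods are 1/3 · 0 = 0, 1/3 · 1/15 = 1/45, 1/3 · 1/10 = 1/30; with total 1/18.
Therefore the posterior P(bag C | data) = (1/30) / (1/18) = 3/5.

0.600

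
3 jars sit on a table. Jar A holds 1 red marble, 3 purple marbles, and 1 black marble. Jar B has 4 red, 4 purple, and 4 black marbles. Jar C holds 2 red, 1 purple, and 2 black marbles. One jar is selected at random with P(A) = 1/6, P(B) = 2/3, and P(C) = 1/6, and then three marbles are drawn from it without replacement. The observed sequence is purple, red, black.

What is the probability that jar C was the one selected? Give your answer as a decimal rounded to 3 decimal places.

0.215

For each hypothesis, P(data | H) works out to: P(data | jar A) = (3/5)(1/4)(1/3) = 1/20; P(data | jar B) = (4/12)(4/11)(4/10) = 8/165; P(data | jar C) = (1/5)(2/4)(2/3) = 1/15.
Multiplying each by its prior: 1/6 · 1/20 = 1/120, 2/3 · 8/165 = 16/495, 1/6 · 1/15 = 1/90; with total 41/792.
So P(jar C | data) = (1/90) / (41/792) = 44/205.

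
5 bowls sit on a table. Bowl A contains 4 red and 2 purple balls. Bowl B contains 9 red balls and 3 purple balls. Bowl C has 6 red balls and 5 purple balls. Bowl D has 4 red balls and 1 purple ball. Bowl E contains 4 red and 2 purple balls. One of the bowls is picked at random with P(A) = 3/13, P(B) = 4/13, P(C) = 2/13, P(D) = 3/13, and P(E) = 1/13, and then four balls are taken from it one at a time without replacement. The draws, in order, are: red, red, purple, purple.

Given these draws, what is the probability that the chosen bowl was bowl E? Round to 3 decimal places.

0.118

Compute the likelihood of the observed sequence for each case: P(data | bowl A) = (4/6)(3/5)(2/4)(1/3) = 1/15; P(data | bowl B) = (9/12)(8/11)(3/10)(2/9) = 2/55; P(data | bowl C) = (6/11)(5/10)(5/9)(4/8) = 5/66; P(data | bowl D) = (4/5)(3/4)(1/3)(0/2) = 0; P(data | bowl E) = (4/6)(3/5)(2/4)(1/3) = 1/15.
The prior-weighted likelihoods are 3/13 · 1/15 = 1/65, 4/13 · 2/55 = 8/715, 2/13 · 5/66 = 5/429, 3/13 · 0 = 0, 1/13 · 1/15 = 1/195; summing to 31/715.
So P(bowl E | data) = (1/195) / (31/715) = 11/93.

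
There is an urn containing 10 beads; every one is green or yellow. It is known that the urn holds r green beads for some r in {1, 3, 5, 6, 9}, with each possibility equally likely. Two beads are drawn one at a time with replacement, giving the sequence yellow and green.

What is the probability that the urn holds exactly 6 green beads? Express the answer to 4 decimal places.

0.2727

For each hypothesis, P(data | H) works out to: P(data | r = 1) = (9/10)(1/10) = 9/100; P(data | r = 3) = (7/10)(3/10) = 21/100; P(data | r = 5) = (5/10)(5/10) = 1/4; P(data | r = 6) = (4/10)(6/10) = 6/25; P(data | r = 9) = (1/10)(9/10) = 9/100.
Weighting by the prior gives 1/5 · 9/100 = 9/500, 1/5 · 21/100 = 21/500, 1/5 · 1/4 = 1/20, 1/5 · 6/25 = 6/125, 1/5 · 9/100 = 9/500; these sum to 22/125.
Therefore the posterior P(r = 6 | data) = (6/125) / (22/125) = 3/11.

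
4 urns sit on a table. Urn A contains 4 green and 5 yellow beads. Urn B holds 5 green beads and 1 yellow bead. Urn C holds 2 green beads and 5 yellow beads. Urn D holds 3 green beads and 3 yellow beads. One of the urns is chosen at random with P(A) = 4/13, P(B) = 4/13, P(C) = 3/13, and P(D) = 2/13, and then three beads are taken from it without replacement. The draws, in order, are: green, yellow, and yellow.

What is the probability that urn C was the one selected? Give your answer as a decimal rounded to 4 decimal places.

0.3793

Compute the likelihood of the observed sequence for each case: P(data | urn A) = (4/9)(5/8)(4/7) = 10/63; P(data | urn B) = (5/6)(1/5)(0/4) = 0; P(data | urn C) = (2/7)(5/6)(4/5) = 4/21; P(data | urn D) = (3/6)(3/5)(2/4) = 3/20.
Multiplying each by its prior: 4/13 · 10/63 = 40/819, 4/13 · 0 = 0, 3/13 · 4/21 = 4/91, 2/13 · 3/20 = 3/130; these sum to 73/630.
Hence P(urn C | data) = (4/91) / (73/630) = 360/949.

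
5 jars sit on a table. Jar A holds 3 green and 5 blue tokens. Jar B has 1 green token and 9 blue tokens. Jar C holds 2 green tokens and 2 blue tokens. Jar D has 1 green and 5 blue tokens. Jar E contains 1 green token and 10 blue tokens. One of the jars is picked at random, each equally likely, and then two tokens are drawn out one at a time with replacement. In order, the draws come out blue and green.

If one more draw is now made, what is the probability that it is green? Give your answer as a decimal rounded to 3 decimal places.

The likelihood of the observed sequence under each hypothesis: P(data | jar A) = (5/8)(3/8) = 0.23438; P(data | jar B) = (9/10)(1/10) = 0.09; P(data | jar C) = (2/4)(2/4) = 0.25; P(data | jar D) = (5/6)(1/6) = 0.13889; P(data | jar E) = (10/11)(1/11) = 0.082645.
Weighting by the prior gives 1/5 · 0.23438 = 0.046875, 1/5 · 0.09 = 0.018, 1/5 · 0.25 = 0.05, 1/5 · 0.13889 = 0.027778, 1/5 · 0.082645 = 0.016529; with total 0.15918.
The posterior is then P(jar A | data) = 0.29447, P(jar B | data) = 0.11308, P(jar C | data) = 0.31411, P(jar D | data) = 0.1745, P(jar E | data) = 0.10384.
Averaging over the posterior, P(green next | data) = (3/8)(0.29447) + (1/10)(0.11308) + (1/2)(0.31411) + (1/6)(0.1745) + (1/11)(0.10384) = 0.31731.

0.317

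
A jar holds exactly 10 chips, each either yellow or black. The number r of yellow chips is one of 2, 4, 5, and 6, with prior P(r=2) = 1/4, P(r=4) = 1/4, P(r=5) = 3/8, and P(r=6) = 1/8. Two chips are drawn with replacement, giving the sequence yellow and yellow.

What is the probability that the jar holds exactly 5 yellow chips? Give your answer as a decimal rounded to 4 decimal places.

0.4967

Under each hypothesis, the probability of the observed sequence is: P(data | r = 2) = (2/10)(2/10) = 1/25; P(data | r = 4) = (4/10)(4/10) = 4/25; P(data | r = 5) = (5/10)(5/10) = 1/4; P(data | r = 6) = (6/10)(6/10) = 9/25.
Weighting by the prior gives 1/4 · 1/25 = 1/100, 1/4 · 4/25 = 1/25, 3/8 · 1/4 = 3/32, 1/8 · 9/25 = 9/200; summing to 151/800.
Hence P(r = 5 | data) = (3/32) / (151/800) = 75/151.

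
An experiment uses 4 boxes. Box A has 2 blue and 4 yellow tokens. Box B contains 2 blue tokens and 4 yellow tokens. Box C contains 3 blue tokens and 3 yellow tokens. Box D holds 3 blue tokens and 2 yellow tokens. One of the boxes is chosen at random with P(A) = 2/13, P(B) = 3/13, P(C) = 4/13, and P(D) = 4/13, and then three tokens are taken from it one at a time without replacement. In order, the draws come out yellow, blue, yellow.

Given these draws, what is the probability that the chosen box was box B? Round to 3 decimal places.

Under each hypothesis, the probability of the observed sequence is: P(data | box A) = (4/6)(2/5)(3/4) = 1/5; P(data | box B) = (4/6)(2/5)(3/4) = 1/5; P(data | box C) = (3/6)(3/5)(2/4) = 3/20; P(data | box D) = (2/5)(3/4)(1/3) = 1/10.
Weighting by the prior gives 2/13 · 1/5 = 2/65, 3/13 · 1/5 = 3/65, 4/13 · 3/20 = 3/65, 4/13 · 1/10 = 2/65; these sum to 2/13.
By Bayes' rule, P(box B | data) = (3/65) / (2/13) = 3/10.

0.300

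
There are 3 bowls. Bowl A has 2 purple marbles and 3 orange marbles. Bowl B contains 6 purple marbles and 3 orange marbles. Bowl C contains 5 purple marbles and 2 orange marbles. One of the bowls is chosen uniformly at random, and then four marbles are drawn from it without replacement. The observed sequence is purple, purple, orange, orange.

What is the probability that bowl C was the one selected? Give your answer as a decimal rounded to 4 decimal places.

0.2299

The likelihood of the observed sequence under each hypothesis: P(data | bowl A) = (2/5)(1/4)(3/3)(2/2) = 1/10; P(data | bowl B) = (6/9)(5/8)(3/7)(2/6) = 5/84; P(data | bowl C) = (5/7)(4/6)(2/5)(1/4) = 1/21.
The prior-weighted likelihoods are 1/3 · 1/10 = 1/30, 1/3 · 5/84 = 5/252, 1/3 · 1/21 = 1/63; summing to 29/420.
Therefore the posterior P(bowl C | data) = (1/63) / (29/420) = 20/87.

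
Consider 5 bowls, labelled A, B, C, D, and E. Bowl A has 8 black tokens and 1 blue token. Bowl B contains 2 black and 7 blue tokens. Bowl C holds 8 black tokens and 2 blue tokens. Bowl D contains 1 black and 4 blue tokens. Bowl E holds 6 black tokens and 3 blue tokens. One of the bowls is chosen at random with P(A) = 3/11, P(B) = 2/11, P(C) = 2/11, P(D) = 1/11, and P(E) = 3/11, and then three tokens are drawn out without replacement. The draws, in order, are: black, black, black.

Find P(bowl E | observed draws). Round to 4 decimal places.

0.1958

The likelihood of the observed sequence under each hypothesis: P(data | bowl A) = (8/9)(7/8)(6/7) = 0.66667; P(data | bowl B) = (2/9)(1/8)(0/7) = 0; P(data | bowl C) = (8/10)(7/9)(6/8) = 0.46667; P(data | bowl D) = (1/5)(0/4) = 0; P(data | bowl E) = (6/9)(5/8)(4/7) = 0.2381.
The prior-weighted likelihoods are 3/11 · 0.66667 = 0.18182, 2/11 · 0 = 0, 2/11 · 0.46667 = 0.084848, 1/11 · 0 = 0, 3/11 · 0.2381 = 0.064935; with total 0.3316.
So P(bowl E | data) = (0.064935) / (0.3316) = 0.19582.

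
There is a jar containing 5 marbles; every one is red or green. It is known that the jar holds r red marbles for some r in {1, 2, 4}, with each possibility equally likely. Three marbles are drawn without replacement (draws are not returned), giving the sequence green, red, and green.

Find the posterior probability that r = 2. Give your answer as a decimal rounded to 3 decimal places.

Compute the likelihood of the observed sequence for each case: P(data | r = 1) = (4/5)(1/4)(3/3) = 1/5; P(data | r = 2) = (3/5)(2/4)(2/3) = 1/5; P(data | r = 4) = (1/5)(4/4)(0/3) = 0.
The prior-weighted likelihoods are 1/3 · 1/5 = 1/15, 1/3 · 1/5 = 1/15, 1/3 · 0 = 0; these sum to 2/15.
Hence P(r = 2 | data) = (1/15) / (2/15) = 1/2.

0.500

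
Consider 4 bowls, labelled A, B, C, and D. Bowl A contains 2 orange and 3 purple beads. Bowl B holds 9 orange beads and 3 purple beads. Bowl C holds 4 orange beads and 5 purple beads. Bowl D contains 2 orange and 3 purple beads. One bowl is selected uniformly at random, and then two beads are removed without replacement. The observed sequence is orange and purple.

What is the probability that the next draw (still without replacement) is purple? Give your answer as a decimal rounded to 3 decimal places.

0.554

Compute the likelihood of the observed sequence for each case: P(data | bowl A) = (2/5)(3/4) = 0.3; P(data | bowl B) = (9/12)(3/11) = 0.20455; P(data | bowl C) = (4/9)(5/8) = 0.27778; P(data | bowl D) = (2/5)(3/4) = 0.3.
Multiplying each by its prior: 1/4 · 0.3 = 0.075, 1/4 · 0.20455 = 0.051136, 1/4 · 0.27778 = 0.069444, 1/4 · 0.3 = 0.075; summing to 0.27058.
Dividing through by the total gives posterior P(bowl A | data) = 0.27718, P(bowl B | data) = 0.18899, P(bowl C | data) = 0.25665, P(bowl D | data) = 0.27718.
So P(purple next | data) = Σ P(purple next | H) P(H | data) = (2/3)(0.27718) + (1/5)(0.18899) + (4/7)(0.25665) + (2/3)(0.27718) = 0.55403.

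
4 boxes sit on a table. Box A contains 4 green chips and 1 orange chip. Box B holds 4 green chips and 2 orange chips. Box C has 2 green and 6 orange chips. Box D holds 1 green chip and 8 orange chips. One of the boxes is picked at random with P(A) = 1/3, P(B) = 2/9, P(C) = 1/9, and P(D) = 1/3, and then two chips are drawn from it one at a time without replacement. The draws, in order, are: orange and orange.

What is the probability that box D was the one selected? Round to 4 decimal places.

For each hypothesis, P(data | H) works out to: P(data | box A) = (1/5)(0/4) = 0; P(data | box B) = (2/6)(1/5) = 0.066667; P(data | box C) = (6/8)(5/7) = 0.53571; P(data | box D) = (8/9)(7/8) = 0.77778.
The prior-weighted likelihoods are 1/3 · 0 = 0, 2/9 · 0.066667 = 0.014815, 1/9 · 0.53571 = 0.059524, 1/3 · 0.77778 = 0.25926; summing to 0.3336.
So P(box D | data) = (0.25926) / (0.3336) = 0.77716.

0.7772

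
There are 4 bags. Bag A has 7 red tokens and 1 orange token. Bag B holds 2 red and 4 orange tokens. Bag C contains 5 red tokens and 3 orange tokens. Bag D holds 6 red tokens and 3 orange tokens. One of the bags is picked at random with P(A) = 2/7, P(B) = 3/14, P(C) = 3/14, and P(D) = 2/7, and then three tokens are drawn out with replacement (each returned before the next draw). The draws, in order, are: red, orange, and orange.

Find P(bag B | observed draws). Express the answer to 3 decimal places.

0.420

Compute the likelihood of the observed sequence for each case: P(data | bag A) = (7/8)(1/8)(1/8) = 0.013672; P(data | bag B) = (2/6)(4/6)(4/6) = 0.14815; P(data | bag C) = (5/8)(3/8)(3/8) = 0.087891; P(data | bag D) = (6/9)(3/9)(3/9) = 0.074074.
Multiplying each by its prior: 2/7 · 0.013672 = 0.0039062, 3/14 · 0.14815 = 0.031746, 3/14 · 0.087891 = 0.018834, 2/7 · 0.074074 = 0.021164; with total 0.07565.
By Bayes' rule, P(bag B | data) = (0.031746) / (0.07565) = 0.41964.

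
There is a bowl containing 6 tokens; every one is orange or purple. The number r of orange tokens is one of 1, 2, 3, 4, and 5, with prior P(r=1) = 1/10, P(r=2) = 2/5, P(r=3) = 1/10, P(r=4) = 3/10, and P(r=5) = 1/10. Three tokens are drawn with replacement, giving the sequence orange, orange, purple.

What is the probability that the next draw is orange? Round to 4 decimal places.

0.5553

Under each hypothesis, the probability of the observed sequence is: P(data | r = 1) = (1/6)(1/6)(5/6) = 0.023148; P(data | r = 2) = (2/6)(2/6)(4/6) = 0.074074; P(data | r = 3) = (3/6)(3/6)(3/6) = 0.125; P(data | r = 4) = (4/6)(4/6)(2/6) = 0.14815; P(data | r = 5) = (5/6)(5/6)(1/6) = 0.11574.
Multiplying each by its prior: 1/10 · 0.023148 = 0.0023148, 2/5 · 0.074074 = 0.02963, 1/10 · 0.125 = 0.0125, 3/10 · 0.14815 = 0.044444, 1/10 · 0.11574 = 0.011574; these sum to 0.10046.
The posterior is then P(r = 1 | data) = 0.023041, P(r = 2 | data) = 0.29493, P(r = 3 | data) = 0.12442, P(r = 4 | data) = 0.4424, P(r = 5 | data) = 0.11521.
The predictive probability is P(orange next | data) = (1/6)(0.023041) + (1/3)(0.29493) + (1/2)(0.12442) + (2/3)(0.4424) + (5/6)(0.11521) = 0.5553.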